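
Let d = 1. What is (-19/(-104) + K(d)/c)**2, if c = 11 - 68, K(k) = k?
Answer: 958441/35141184 ≈ 0.027274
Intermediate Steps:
c = -57
(-19/(-104) + K(d)/c)**2 = (-19/(-104) + 1/(-57))**2 = (-19*(-1/104) + 1*(-1/57))**2 = (19/104 - 1/57)**2 = (979/5928)**2 = 958441/35141184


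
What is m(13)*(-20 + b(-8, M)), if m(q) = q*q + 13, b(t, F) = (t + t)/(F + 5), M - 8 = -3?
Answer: -19656/5 ≈ -3931.2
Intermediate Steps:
M = 5 (M = 8 - 3 = 5)
b(t, F) = 2*t/(5 + F) (b(t, F) = (2*t)/(5 + F) = 2*t/(5 + F))
m(q) = 13 + q² (m(q) = q² + 13 = 13 + q²)
m(13)*(-20 + b(-8, M)) = (13 + 13²)*(-20 + 2*(-8)/(5 + 5)) = (13 + 169)*(-20 + 2*(-8)/10) = 182*(-20 + 2*(-8)*(⅒)) = 182*(-20 - 8/5) = 182*(-108/5) = -19656/5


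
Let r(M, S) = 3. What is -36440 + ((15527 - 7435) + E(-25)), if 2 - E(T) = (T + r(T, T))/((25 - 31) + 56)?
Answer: -708639/25 ≈ -28346.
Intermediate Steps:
E(T) = 97/50 - T/50 (E(T) = 2 - (T + 3)/((25 - 31) + 56) = 2 - (3 + T)/(-6 + 56) = 2 - (3 + T)/50 = 2 - (3/50 + T/50) = 2 + (-3/50 - T/50) = 97/50 - T/50)
-36440 + ((15527 - 7435) + E(-25)) = -36440 + ((15527 - 7435) + (97/50 - 1/50*(-25))) = -36440 + (8092 + (97/50 + 1/2)) = -36440 + (8092 + 61/25) = -36440 + 202361/25 = -708639/25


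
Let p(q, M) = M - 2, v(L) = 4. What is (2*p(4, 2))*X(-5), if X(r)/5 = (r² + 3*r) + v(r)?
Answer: 0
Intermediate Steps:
X(r) = 20 + 5*r² + 15*r (X(r) = 5*((r² + 3*r) + 4) = 5*(4 + r² + 3*r) = 20 + 5*r² + 15*r)
p(q, M) = -2 + M
(2*p(4, 2))*X(-5) = (2*(-2 + 2))*(20 + 5*(-5)² + 15*(-5)) = (2*0)*(20 + 5*25 - 75) = 0*(20 + 125 - 75) = 0*70 = 0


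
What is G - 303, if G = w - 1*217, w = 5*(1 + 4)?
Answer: -495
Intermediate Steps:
w = 25 (w = 5*5 = 25)
G = -192 (G = 25 - 1*217 = 25 - 217 = -192)
G - 303 = -192 - 303 = -495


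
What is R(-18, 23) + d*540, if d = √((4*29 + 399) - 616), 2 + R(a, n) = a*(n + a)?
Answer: -92 + 540*I*√101 ≈ -92.0 + 5426.9*I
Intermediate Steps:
R(a, n) = -2 + a*(a + n) (R(a, n) = -2 + a*(n + a) = -2 + a*(a + n))
d = I*√101 (d = √((116 + 399) - 616) = √(515 - 616) = √(-101) = I*√101 ≈ 10.05*I)
R(-18, 23) + d*540 = (-2 + (-18)² - 18*23) + (I*√101)*540 = (-2 + 324 - 414) + 540*I*√101 = -92 + 540*I*√101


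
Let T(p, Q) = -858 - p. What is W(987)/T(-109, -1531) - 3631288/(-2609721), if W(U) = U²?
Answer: -362798494591/279240147 ≈ -1299.2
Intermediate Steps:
W(987)/T(-109, -1531) - 3631288/(-2609721) = 987²/(-858 - 1*(-109)) - 3631288/(-2609721) = 974169/(-858 + 109) - 3631288*(-1/2609721) = 974169/(-749) + 3631288/2609721 = 974169*(-1/749) + 3631288/2609721 = -139167/107 + 3631288/2609721 = -362798494591/279240147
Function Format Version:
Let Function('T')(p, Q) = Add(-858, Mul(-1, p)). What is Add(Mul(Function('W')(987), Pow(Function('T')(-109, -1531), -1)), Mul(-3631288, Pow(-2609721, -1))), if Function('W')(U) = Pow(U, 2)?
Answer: Rational(-362798494591, 279240147) ≈ -1299.2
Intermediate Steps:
Add(Mul(Function('W')(987), Pow(Function('T')(-109, -1531), -1)), Mul(-3631288, Pow(-2609721, -1))) = Add(Mul(Pow(987, 2), Pow(Add(-858, Mul(-1, -109)), -1)), Mul(-3631288, Pow(-2609721, -1))) = Add(Mul(974169, Pow(Add(-858, 109), -1)), Mul(-3631288, Rational(-1, 2609721))) = Add(Mul(974169, Pow(-749, -1)), Rational(3631288, 2609721)) = Add(Mul(974169, Rational(-1, 749)), Rational(3631288, 2609721)) = Add(Rational(-139167, 107), Rational(3631288, 2609721)) = Rational(-362798494591, 279240147)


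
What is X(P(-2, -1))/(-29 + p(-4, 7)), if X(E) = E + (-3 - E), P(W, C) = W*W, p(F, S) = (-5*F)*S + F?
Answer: -3/107 ≈ -0.028037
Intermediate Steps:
p(F, S) = F - 5*F*S (p(F, S) = -5*F*S + F = F - 5*F*S)
P(W, C) = W²
X(E) = -3
X(P(-2, -1))/(-29 + p(-4, 7)) = -3/(-29 - 4*(1 - 5*7)) = -3/(-29 - 4*(1 - 35)) = -3/(-29 - 4*(-34)) = -3/(-29 + 136) = -3/107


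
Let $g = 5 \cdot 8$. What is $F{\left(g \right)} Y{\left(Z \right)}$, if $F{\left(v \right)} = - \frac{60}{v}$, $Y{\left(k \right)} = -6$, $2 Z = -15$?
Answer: $9$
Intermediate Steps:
$Z = - \frac{15}{2}$ ($Z = \frac{1}{2} \left(-15\right) = - \frac{15}{2} \approx -7.5$)
$g = 40$
$F{\left(g \right)} Y{\left(Z \right)} = - \frac{60}{40} \left(-6\right) = \left(-60\right) \frac{1}{40} \left(-6\right) = \left(- \frac{3}{2}\right) \left(-6\right) = 9$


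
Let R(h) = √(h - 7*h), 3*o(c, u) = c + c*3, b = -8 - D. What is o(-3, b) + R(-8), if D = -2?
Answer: -4 + 4*√3 ≈ 2.9282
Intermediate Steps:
b = -6 (b = -8 - 1*(-2) = -8 + 2 = -6)
o(c, u) = 4*c/3 (o(c, u) = (c + c*3)/3 = (c + 3*c)/3 = (4*c)/3 = 4*c/3)
R(h) = √6*√(-h) (R(h) = √(-6*h) = √6*√(-h))
o(-3, b) + R(-8) = (4/3)*(-3) + √6*√(-1*(-8)) = -4 + √6*√8 = -4 + √6*(2*√2) = -4 + 4*√3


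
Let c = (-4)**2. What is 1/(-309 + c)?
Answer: -1/293 ≈ -0.0034130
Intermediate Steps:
c = 16
1/(-309 + c) = 1/(-309 + 16) = 1/(-293) = -1/293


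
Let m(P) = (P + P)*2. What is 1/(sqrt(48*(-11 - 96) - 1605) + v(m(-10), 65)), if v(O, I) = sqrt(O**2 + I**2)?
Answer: 1/(5*sqrt(233) + 3*I*sqrt(749)) ≈ 0.0060737 - 0.0065338*I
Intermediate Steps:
m(P) = 4*P (m(P) = (2*P)*2 = 4*P)
v(O, I) = sqrt(I**2 + O**2)
1/(sqrt(48*(-11 - 96) - 1605) + v(m(-10), 65)) = 1/(sqrt(48*(-11 - 96) - 1605) + sqrt(65**2 + (4*(-10))**2)) = 1/(sqrt(48*(-107) - 1605) + sqrt(4225 + (-40)**2)) = 1/(sqrt(-5136 - 1605) + sqrt(4225 + 1600)) = 1/(sqrt(-6741) + sqrt(5825)) = 1/(3*I*sqrt(749) + 5*sqrt(233)) = 1/(5*sqrt(233) + 3*I*sqrt(749))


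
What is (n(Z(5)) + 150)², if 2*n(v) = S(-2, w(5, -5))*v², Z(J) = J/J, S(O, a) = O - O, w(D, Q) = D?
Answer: 22500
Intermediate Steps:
S(O, a) = 0
Z(J) = 1
n(v) = 0 (n(v) = (0*v²)/2 = (½)*0 = 0)
(n(Z(5)) + 150)² = (0 + 150)² = 150² = 22500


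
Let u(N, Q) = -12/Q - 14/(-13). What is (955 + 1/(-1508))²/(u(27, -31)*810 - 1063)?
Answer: 64294010518951/8660860208 ≈ 7423.5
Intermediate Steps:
u(N, Q) = 14/13 - 12/Q (u(N, Q) = -12/Q - 14*(-1/13) = -12/Q + 14/13 = 14/13 - 12/Q)
(955 + 1/(-1508))²/(u(27, -31)*810 - 1063) = (955 + 1/(-1508))²/((14/13 - 12/(-31))*810 - 1063) = (955 - 1/1508)²/((14/13 - 12*(-1/31))*810 - 1063) = (1440139/1508)²/((14/13 + 12/31)*810 - 1063) = 2074000339321/(2274064*((590/403)*810 - 1063)) = 2074000339321/(2274064*(477900/403 - 1063)) = 2074000339321/(2274064*(49511/403)) = (2074000339321/2274064)*(403/49511) = 64294010518951/8660860208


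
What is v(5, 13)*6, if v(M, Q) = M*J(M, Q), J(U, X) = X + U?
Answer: 540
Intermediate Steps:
J(U, X) = U + X
v(M, Q) = M*(M + Q)
v(5, 13)*6 = (5*(5 + 13))*6 = (5*18)*6 = 90*6 = 540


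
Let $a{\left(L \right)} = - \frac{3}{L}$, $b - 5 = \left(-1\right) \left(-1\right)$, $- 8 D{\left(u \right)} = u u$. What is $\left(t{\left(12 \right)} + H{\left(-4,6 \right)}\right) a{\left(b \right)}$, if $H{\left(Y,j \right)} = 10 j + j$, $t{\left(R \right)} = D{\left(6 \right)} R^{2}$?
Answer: $291$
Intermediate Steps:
$D{\left(u \right)} = - \frac{u^{2}}{8}$ ($D{\left(u \right)} = - \frac{u u}{8} = - \frac{u^{2}}{8}$)
$t{\left(R \right)} = - \frac{9 R^{2}}{2}$ ($t{\left(R \right)} = - \frac{6^{2}}{8} R^{2} = \left(- \frac{1}{8}\right) 36 R^{2} = - \frac{9 R^{2}}{2}$)
$H{\left(Y,j \right)} = 11 j$
$b = 6$ ($b = 5 - -1 = 5 + 1 = 6$)
$\left(t{\left(12 \right)} + H{\left(-4,6 \right)}\right) a{\left(b \right)} = \left(- \frac{9 \cdot 12^{2}}{2} + 11 \cdot 6\right) \left(- \frac{3}{6}\right) = \left(\left(- \frac{9}{2}\right) 144 + 66\right) \left(\left(-3\right) \frac{1}{6}\right) = \left(-648 + 66\right) \left(- \frac{1}{2}\right) = \left(-582\right) \left(- \frac{1}{2}\right) = 291$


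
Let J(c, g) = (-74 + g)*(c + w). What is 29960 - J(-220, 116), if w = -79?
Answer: 42518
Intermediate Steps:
J(c, g) = (-79 + c)*(-74 + g) (J(c, g) = (-74 + g)*(c - 79) = (-74 + g)*(-79 + c) = (-79 + c)*(-74 + g))
29960 - J(-220, 116) = 29960 - (5846 - 79*116 - 74*(-220) - 220*116) = 29960 - (5846 - 9164 + 16280 - 25520) = 29960 - 1*(-12558) = 29960 + 12558 = 42518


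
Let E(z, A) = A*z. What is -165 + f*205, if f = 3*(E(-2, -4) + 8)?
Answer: 9675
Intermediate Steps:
f = 48 (f = 3*(-4*(-2) + 8) = 3*(8 + 8) = 3*16 = 48)
-165 + f*205 = -165 + 48*205 = -165 + 9840 = 9675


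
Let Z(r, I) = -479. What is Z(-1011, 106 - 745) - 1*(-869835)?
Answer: 869356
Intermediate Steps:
Z(-1011, 106 - 745) - 1*(-869835) = -479 - 1*(-869835) = -479 + 869835 = 869356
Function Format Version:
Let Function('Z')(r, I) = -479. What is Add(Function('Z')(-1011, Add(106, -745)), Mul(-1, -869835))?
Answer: 869356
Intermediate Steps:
Add(Function('Z')(-1011, Add(106, -745)), Mul(-1, -869835)) = Add(-479, Mul(-1, -869835)) = Add(-479, 869835) = 869356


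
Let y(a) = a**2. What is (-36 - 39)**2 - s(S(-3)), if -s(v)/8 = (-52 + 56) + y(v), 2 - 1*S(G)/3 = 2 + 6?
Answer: 8249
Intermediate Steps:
S(G) = -18 (S(G) = 6 - 3*(2 + 6) = 6 - 3*8 = 6 - 24 = -18)
s(v) = -32 - 8*v**2 (s(v) = -8*((-52 + 56) + v**2) = -8*(4 + v**2) = -32 - 8*v**2)
(-36 - 39)**2 - s(S(-3)) = (-36 - 39)**2 - (-32 - 8*(-18)**2) = (-75)**2 - (-32 - 8*324) = 5625 - (-32 - 2592) = 5625 - 1*(-2624) = 5625 + 2624 = 8249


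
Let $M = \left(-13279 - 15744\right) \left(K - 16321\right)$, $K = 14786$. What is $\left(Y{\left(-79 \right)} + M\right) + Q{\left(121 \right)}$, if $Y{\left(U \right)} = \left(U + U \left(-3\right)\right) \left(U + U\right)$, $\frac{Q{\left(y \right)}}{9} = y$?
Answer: $44526430$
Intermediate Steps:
$Q{\left(y \right)} = 9 y$
$M = 44550305$ ($M = \left(-13279 - 15744\right) \left(14786 - 16321\right) = \left(-29023\right) \left(-1535\right) = 44550305$)
$Y{\left(U \right)} = - 4 U^{2}$ ($Y{\left(U \right)} = \left(U - 3 U\right) 2 U = - 2 U 2 U = - 4 U^{2}$)
$\left(Y{\left(-79 \right)} + M\right) + Q{\left(121 \right)} = \left(- 4 \left(-79\right)^{2} + 44550305\right) + 9 \cdot 121 = \left(\left(-4\right) 6241 + 44550305\right) + 1089 = \left(-24964 + 44550305\right) + 1089 = 44525341 + 1089 = 44526430$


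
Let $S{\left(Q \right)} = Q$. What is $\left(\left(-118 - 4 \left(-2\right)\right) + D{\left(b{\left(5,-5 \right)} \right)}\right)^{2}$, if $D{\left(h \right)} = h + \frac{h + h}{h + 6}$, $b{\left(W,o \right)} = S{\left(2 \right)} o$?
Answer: $13225$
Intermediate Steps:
$b{\left(W,o \right)} = 2 o$
$D{\left(h \right)} = h + \frac{2 h}{6 + h}$
$\left(\left(-118 - 4 \left(-2\right)\right) + D{\left(b{\left(5,-5 \right)} \right)}\right)^{2} = \left(\left(-118 - 4 \left(-2\right)\right) + \frac{2 \left(-5\right) \left(8 + 2 \left(-5\right)\right)}{6 + 2 \left(-5\right)}\right)^{2} = \left(\left(-118 - -8\right) - \frac{10 \left(8 - 10\right)}{6 - 10}\right)^{2} = \left(\left(-118 + 8\right) - 10 \frac{1}{-4} \left(-2\right)\right)^{2} = \left(-110 - \left(- \frac{5}{2}\right) \left(-2\right)\right)^{2} = \left(-110 - 5\right)^{2} = \left(-115\right)^{2} = 13225$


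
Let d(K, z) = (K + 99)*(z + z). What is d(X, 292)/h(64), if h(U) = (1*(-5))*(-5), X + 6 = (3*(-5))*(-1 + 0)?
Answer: 63072/25 ≈ 2522.9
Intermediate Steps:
X = 9 (X = -6 + (3*(-5))*(-1 + 0) = -6 - 15*(-1) = -6 + 15 = 9)
d(K, z) = 2*z*(99 + K) (d(K, z) = (99 + K)*(2*z) = 2*z*(99 + K))
h(U) = 25 (h(U) = -5*(-5) = 25)
d(X, 292)/h(64) = (2*292*(99 + 9))/25 = (2*292*108)*(1/25) = 63072*(1/25) = 63072/25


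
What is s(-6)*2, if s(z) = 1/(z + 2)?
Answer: -1/2 ≈ -0.50000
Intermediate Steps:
s(z) = 1/(2 + z)
s(-6)*2 = 2/(2 - 6) = 2/(-4) = -1/4*2 = -1/2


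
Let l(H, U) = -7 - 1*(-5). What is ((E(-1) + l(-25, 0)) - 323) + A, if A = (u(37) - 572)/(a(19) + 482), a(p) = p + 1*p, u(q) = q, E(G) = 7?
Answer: -33179/104 ≈ -319.03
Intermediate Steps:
l(H, U) = -2 (l(H, U) = -7 + 5 = -2)
a(p) = 2*p (a(p) = p + p = 2*p)
A = -107/104 (A = (37 - 572)/(2*19 + 482) = -535/(38 + 482) = -535/520 = -535*1/520 = -107/104 ≈ -1.0288)
((E(-1) + l(-25, 0)) - 323) + A = ((7 - 2) - 323) - 107/104 = (5 - 323) - 107/104 = -318 - 107/104 = -33179/104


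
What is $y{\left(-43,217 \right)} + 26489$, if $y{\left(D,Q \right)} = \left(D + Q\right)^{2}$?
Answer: $56765$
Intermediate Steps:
$y{\left(-43,217 \right)} + 26489 = \left(-43 + 217\right)^{2} + 26489 = 174^{2} + 26489 = 30276 + 26489 = 56765$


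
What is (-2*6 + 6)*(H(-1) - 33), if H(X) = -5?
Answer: 228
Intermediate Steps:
(-2*6 + 6)*(H(-1) - 33) = (-2*6 + 6)*(-5 - 33) = (-12 + 6)*(-38) = -6*(-38) = 228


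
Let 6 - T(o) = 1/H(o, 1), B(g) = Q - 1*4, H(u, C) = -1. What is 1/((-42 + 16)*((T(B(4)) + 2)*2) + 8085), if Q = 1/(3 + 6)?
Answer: 1/7617 ≈ 0.00013129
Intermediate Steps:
Q = ⅑ (Q = 1/9 = ⅑ ≈ 0.11111)
B(g) = -35/9 (B(g) = ⅑ - 1*4 = ⅑ - 4 = -35/9)
T(o) = 7 (T(o) = 6 - 1/(-1) = 6 - 1*(-1) = 6 + 1 = 7)
1/((-42 + 16)*((T(B(4)) + 2)*2) + 8085) = 1/((-42 + 16)*((7 + 2)*2) + 8085) = 1/(-234*2 + 8085) = 1/(-26*18 + 8085) = 1/(-468 + 8085) = 1/7617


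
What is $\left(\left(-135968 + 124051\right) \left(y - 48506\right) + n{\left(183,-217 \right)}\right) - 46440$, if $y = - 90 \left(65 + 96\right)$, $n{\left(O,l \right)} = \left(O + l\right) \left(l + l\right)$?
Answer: $750691648$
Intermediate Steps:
$n{\left(O,l \right)} = 2 l \left(O + l\right)$ ($n{\left(O,l \right)} = \left(O + l\right) 2 l = 2 l \left(O + l\right)$)
$y = -14490$ ($y = \left(-90\right) 161 = -14490$)
$\left(\left(-135968 + 124051\right) \left(y - 48506\right) + n{\left(183,-217 \right)}\right) - 46440 = \left(\left(-135968 + 124051\right) \left(-14490 - 48506\right) + 2 \left(-217\right) \left(183 - 217\right)\right) - 46440 = \left(\left(-11917\right) \left(-62996\right) + 2 \left(-217\right) \left(-34\right)\right) - 46440 = \left(750723332 + 14756\right) - 46440 = 750738088 - 46440 = 750691648$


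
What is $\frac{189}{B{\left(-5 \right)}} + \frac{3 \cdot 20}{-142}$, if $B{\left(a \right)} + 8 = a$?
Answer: $- \frac{13809}{923} \approx -14.961$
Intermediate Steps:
$B{\left(a \right)} = -8 + a$
$\frac{189}{B{\left(-5 \right)}} + \frac{3 \cdot 20}{-142} = \frac{189}{-8 - 5} + \frac{3 \cdot 20}{-142} = \frac{189}{-13} + 60 \left(- \frac{1}{142}\right) = 189 \left(- \frac{1}{13}\right) - \frac{30}{71} = - \frac{189}{13} - \frac{30}{71} = - \frac{13809}{923}$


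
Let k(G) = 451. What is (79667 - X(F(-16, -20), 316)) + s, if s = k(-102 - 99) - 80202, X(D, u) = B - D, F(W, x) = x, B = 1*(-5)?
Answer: -99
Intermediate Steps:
B = -5
X(D, u) = -5 - D
s = -79751 (s = 451 - 80202 = -79751)
(79667 - X(F(-16, -20), 316)) + s = (79667 - (-5 - 1*(-20))) - 79751 = (79667 - (-5 + 20)) - 79751 = (79667 - 1*15) - 79751 = (79667 - 15) - 79751 = 79652 - 79751 = -99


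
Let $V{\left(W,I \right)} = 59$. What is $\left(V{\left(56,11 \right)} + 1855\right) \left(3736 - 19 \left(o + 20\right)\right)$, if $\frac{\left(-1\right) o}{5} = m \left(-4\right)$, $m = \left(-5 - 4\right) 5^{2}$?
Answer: $170070384$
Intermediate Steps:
$m = -225$ ($m = \left(-9\right) 25 = -225$)
$o = -4500$ ($o = - 5 \left(\left(-225\right) \left(-4\right)\right) = \left(-5\right) 900 = -4500$)
$\left(V{\left(56,11 \right)} + 1855\right) \left(3736 - 19 \left(o + 20\right)\right) = \left(59 + 1855\right) \left(3736 - 19 \left(-4500 + 20\right)\right) = 1914 \left(3736 - -85120\right) = 1914 \left(3736 + 85120\right) = 1914 \cdot 88856 = 170070384$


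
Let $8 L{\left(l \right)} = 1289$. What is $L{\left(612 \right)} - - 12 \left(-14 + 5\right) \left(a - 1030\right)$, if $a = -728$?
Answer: $\frac{1520201}{8} \approx 1.9003 \cdot 10^{5}$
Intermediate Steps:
$L{\left(l \right)} = \frac{1289}{8}$ ($L{\left(l \right)} = \frac{1}{8} \cdot 1289 = \frac{1289}{8}$)
$L{\left(612 \right)} - - 12 \left(-14 + 5\right) \left(a - 1030\right) = \frac{1289}{8} - - 12 \left(-14 + 5\right) \left(-728 - 1030\right) = \frac{1289}{8} - \left(-12\right) \left(-9\right) \left(-1758\right) = \frac{1289}{8} - 108 \left(-1758\right) = \frac{1289}{8} - -189864 = \frac{1289}{8} + 189864 = \frac{1520201}{8}$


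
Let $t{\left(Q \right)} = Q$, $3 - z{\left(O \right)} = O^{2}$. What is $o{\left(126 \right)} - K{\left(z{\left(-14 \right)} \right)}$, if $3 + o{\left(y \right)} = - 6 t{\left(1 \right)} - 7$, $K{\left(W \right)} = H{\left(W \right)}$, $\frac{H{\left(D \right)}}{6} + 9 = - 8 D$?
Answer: $-9226$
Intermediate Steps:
$z{\left(O \right)} = 3 - O^{2}$
$H{\left(D \right)} = -54 - 48 D$ ($H{\left(D \right)} = -54 + 6 \left(- 8 D\right) = -54 - 48 D$)
$K{\left(W \right)} = -54 - 48 W$
$o{\left(y \right)} = -16$ ($o{\left(y \right)} = -3 - 13 = -16$)
$o{\left(126 \right)} - K{\left(z{\left(-14 \right)} \right)} = -16 - \left(-54 - 48 \left(3 - \left(-14\right)^{2}\right)\right) = -16 - \left(-54 - 48 \left(3 - 196\right)\right) = -16 - \left(-54 - -9264\right) = -16 - \left(-54 + 9264\right) = -16 - 9210 = -9226$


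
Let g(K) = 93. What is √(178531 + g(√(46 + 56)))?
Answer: 8*√2791 ≈ 422.64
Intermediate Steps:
√(178531 + g(√(46 + 56))) = √(178531 + 93) = √178624 = 8*√2791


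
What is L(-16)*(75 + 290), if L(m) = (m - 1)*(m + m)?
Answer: 198560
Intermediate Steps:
L(m) = 2*m*(-1 + m) (L(m) = (-1 + m)*(2*m) = 2*m*(-1 + m))
L(-16)*(75 + 290) = (2*(-16)*(-1 - 16))*(75 + 290) = (2*(-16)*(-17))*365 = 544*365 = 198560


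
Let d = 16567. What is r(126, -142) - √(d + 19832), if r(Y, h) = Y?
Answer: 126 - √36399 ≈ -64.785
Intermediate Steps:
r(126, -142) - √(d + 19832) = 126 - √(16567 + 19832) = 126 - √36399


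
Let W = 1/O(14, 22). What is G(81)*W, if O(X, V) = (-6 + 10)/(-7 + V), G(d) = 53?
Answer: 795/4 ≈ 198.75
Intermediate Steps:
O(X, V) = 4/(-7 + V)
W = 15/4 (W = 1/(4/(-7 + 22)) = 1/(4/15) = 15/4 ≈ 3.7500)
G(81)*W = 53*(15/4) = 795/4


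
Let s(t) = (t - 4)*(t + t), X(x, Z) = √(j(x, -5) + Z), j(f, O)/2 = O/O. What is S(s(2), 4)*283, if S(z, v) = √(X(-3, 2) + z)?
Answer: 283*I*√6 ≈ 693.21*I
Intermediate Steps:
j(f, O) = 2 (j(f, O) = 2*(O/O) = 2*1 = 2)
X(x, Z) = √(2 + Z)
s(t) = 2*t*(-4 + t) (s(t) = (-4 + t)*(2*t) = 2*t*(-4 + t))
S(z, v) = √(2 + z) (S(z, v) = √(√(2 + 2) + z) = √(√4 + z) = √(2 + z))
S(s(2), 4)*283 = √(2 + 2*2*(-4 + 2))*283 = √(2 + 2*2*(-2))*283 = √(2 - 8)*283 = √(-6)*283 = (I*√6)*283 = 283*I*√6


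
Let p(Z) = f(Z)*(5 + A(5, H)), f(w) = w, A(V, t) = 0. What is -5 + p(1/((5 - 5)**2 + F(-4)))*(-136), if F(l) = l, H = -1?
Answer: 165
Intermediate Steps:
p(Z) = 5*Z (p(Z) = Z*(5 + 0) = Z*5 = 5*Z)
-5 + p(1/((5 - 5)**2 + F(-4)))*(-136) = -5 + (5/((5 - 5)**2 - 4))*(-136) = -5 + (5/(0**2 - 4))*(-136) = -5 + (5/(0 - 4))*(-136) = -5 + (5/(-4))*(-136) = -5 + (5*(-1/4))*(-136) = -5 - 5/4*(-136) = -5 + 170 = 165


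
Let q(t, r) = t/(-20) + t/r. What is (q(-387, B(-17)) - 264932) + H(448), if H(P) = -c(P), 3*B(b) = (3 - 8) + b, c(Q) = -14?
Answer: -58266093/220 ≈ -2.6485e+5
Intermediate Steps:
B(b) = -5/3 + b/3 (B(b) = ((3 - 8) + b)/3 = (-5 + b)/3 = -5/3 + b/3)
q(t, r) = -t/20 + t/r (q(t, r) = t*(-1/20) + t/r = -t/20 + t/r)
H(P) = 14 (H(P) = -1*(-14) = 14)
(q(-387, B(-17)) - 264932) + H(448) = ((-1/20*(-387) - 387/(-5/3 + (1/3)*(-17))) - 264932) + 14 = ((387/20 - 387/(-5/3 - 17/3)) - 264932) + 14 = ((387/20 - 387/(-22/3)) - 264932) + 14 = ((387/20 - 387*(-3/22)) - 264932) + 14 = ((387/20 + 1161/22) - 264932) + 14 = (15867/220 - 264932) + 14 = -58269173/220 + 14 = -58266093/220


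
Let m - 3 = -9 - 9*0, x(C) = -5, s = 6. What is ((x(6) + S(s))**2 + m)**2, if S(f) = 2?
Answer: 9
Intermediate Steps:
m = -6 (m = 3 + (-9 - 9*0) = 3 + (-9 + 0) = 3 - 9 = -6)
((x(6) + S(s))**2 + m)**2 = ((-5 + 2)**2 - 6)**2 = ((-3)**2 - 6)**2 = (9 - 6)**2 = 3**2 = 9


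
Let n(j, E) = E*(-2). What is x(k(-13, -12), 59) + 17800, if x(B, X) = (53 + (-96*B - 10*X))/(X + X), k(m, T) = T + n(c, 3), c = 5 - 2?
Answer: 2101591/118 ≈ 17810.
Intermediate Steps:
c = 3
n(j, E) = -2*E
k(m, T) = -6 + T (k(m, T) = T - 2*3 = T - 6 = -6 + T)
x(B, X) = (53 - 96*B - 10*X)/(2*X) (x(B, X) = (53 - 96*B - 10*X)/((2*X)) = (53 - 96*B - 10*X)*(1/(2*X)) = (53 - 96*B - 10*X)/(2*X))
x(k(-13, -12), 59) + 17800 = (1/2)*(53 - 96*(-6 - 12) - 10*59)/59 + 17800 = (1/2)*(1/59)*(53 - 96*(-18) - 590) + 17800 = (1/2)*(1/59)*(53 + 1728 - 590) + 17800 = (1/2)*(1/59)*1191 + 17800 = 1191/118 + 17800 = 2101591/118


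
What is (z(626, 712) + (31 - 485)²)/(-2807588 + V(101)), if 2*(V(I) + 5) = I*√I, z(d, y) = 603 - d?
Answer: -2314501056596/31530312784295 - 41630786*√101/31530312784295 ≈ -0.073419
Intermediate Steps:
V(I) = -5 + I^(3/2)/2 (V(I) = -5 + (I*√I)/2 = -5 + I^(3/2)/2)
(z(626, 712) + (31 - 485)²)/(-2807588 + V(101)) = ((603 - 1*626) + (31 - 485)²)/(-2807588 + (-5 + 101^(3/2)/2)) = ((603 - 626) + (-454)²)/(-2807588 + (-5 + (101*√101)/2)) = (-23 + 206116)/(-2807588 + (-5 + 101*√101/2)) = 206093/(-2807593 + 101*√101/2)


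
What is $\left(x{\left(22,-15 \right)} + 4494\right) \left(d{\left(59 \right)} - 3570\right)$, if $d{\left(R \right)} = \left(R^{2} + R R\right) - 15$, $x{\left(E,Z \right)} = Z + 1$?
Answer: $15128960$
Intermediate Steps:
$x{\left(E,Z \right)} = 1 + Z$
$d{\left(R \right)} = -15 + 2 R^{2}$ ($d{\left(R \right)} = \left(R^{2} + R^{2}\right) - 15 = 2 R^{2} - 15 = -15 + 2 R^{2}$)
$\left(x{\left(22,-15 \right)} + 4494\right) \left(d{\left(59 \right)} - 3570\right) = \left(\left(1 - 15\right) + 4494\right) \left(\left(-15 + 2 \cdot 59^{2}\right) - 3570\right) = \left(-14 + 4494\right) \left(\left(-15 + 2 \cdot 3481\right) - 3570\right) = 4480 \left(\left(-15 + 6962\right) - 3570\right) = 4480 \left(6947 - 3570\right) = 4480 \cdot 3377 = 15128960$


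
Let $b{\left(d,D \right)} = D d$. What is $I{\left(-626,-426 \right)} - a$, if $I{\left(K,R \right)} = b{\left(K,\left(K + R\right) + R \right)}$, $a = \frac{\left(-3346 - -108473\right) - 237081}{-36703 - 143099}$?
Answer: $\frac{83178856451}{89901} \approx 9.2523 \cdot 10^{5}$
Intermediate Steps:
$a = \frac{65977}{89901}$ ($a = \frac{\left(-3346 + 108473\right) - 237081}{-179802} = \left(105127 - 237081\right) \left(- \frac{1}{179802}\right) = \left(-131954\right) \left(- \frac{1}{179802}\right) = \frac{65977}{89901} \approx 0.73388$)
$I{\left(K,R \right)} = K \left(K + 2 R\right)$ ($I{\left(K,R \right)} = \left(\left(K + R\right) + R\right) K = \left(K + 2 R\right) K = K \left(K + 2 R\right)$)
$I{\left(-626,-426 \right)} - a = - 626 \left(-626 + 2 \left(-426\right)\right) - \frac{65977}{89901} = - 626 \left(-626 - 852\right) - \frac{65977}{89901} = \left(-626\right) \left(-1478\right) - \frac{65977}{89901} = 925228 - \frac{65977}{89901} = \frac{83178856451}{89901}$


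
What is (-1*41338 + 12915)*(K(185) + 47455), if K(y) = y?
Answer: -1354071720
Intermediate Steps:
(-1*41338 + 12915)*(K(185) + 47455) = (-1*41338 + 12915)*(185 + 47455) = (-41338 + 12915)*47640 = -28423*47640 = -1354071720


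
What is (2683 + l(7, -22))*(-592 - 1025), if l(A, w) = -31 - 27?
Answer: -4244625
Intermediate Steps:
l(A, w) = -58
(2683 + l(7, -22))*(-592 - 1025) = (2683 - 58)*(-592 - 1025) = 2625*(-1617) = -4244625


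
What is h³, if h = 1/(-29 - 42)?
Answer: -1/357911 ≈ -2.7940e-6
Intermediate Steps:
h = -1/71 (h = 1/(-71) = -1/71 ≈ -0.014085)
h³ = (-1/71)³ = -1/357911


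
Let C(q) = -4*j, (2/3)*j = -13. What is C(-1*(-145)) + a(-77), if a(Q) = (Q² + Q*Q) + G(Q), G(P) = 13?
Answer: 11949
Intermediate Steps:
j = -39/2 (j = (3/2)*(-13) = -39/2 ≈ -19.500)
a(Q) = 13 + 2*Q² (a(Q) = (Q² + Q*Q) + 13 = (Q² + Q²) + 13 = 2*Q² + 13 = 13 + 2*Q²)
C(q) = 78 (C(q) = -4*(-39/2) = 78)
C(-1*(-145)) + a(-77) = 78 + (13 + 2*(-77)²) = 78 + (13 + 2*5929) = 78 + (13 + 11858) = 78 + 11871 = 11949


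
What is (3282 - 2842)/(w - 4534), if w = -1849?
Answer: -440/6383 ≈ -0.068933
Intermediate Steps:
(3282 - 2842)/(w - 4534) = (3282 - 2842)/(-1849 - 4534) = 440/(-6383) = 440*(-1/6383) = -440/6383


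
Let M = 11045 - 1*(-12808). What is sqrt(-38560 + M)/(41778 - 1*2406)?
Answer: I*sqrt(14707)/39372 ≈ 0.0030802*I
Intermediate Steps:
M = 23853 (M = 11045 + 12808 = 23853)
sqrt(-38560 + M)/(41778 - 1*2406) = sqrt(-38560 + 23853)/(41778 - 1*2406) = sqrt(-14707)/(41778 - 2406) = (I*sqrt(14707))/39372 = (I*sqrt(14707))*(1/39372) = I*sqrt(14707)/39372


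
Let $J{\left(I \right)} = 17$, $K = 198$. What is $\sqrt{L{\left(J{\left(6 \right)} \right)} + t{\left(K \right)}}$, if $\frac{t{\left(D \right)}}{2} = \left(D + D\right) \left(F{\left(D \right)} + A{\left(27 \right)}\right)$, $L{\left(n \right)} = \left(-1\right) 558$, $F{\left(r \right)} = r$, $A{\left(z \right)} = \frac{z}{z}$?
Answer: $15 \sqrt{698} \approx 396.3$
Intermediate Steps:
$A{\left(z \right)} = 1$
$L{\left(n \right)} = -558$
$t{\left(D \right)} = 4 D \left(1 + D\right)$ ($t{\left(D \right)} = 2 \left(D + D\right) \left(D + 1\right) = 2 \cdot 2 D \left(1 + D\right) = 4 D \left(1 + D\right)$)
$\sqrt{L{\left(J{\left(6 \right)} \right)} + t{\left(K \right)}} = \sqrt{-558 + 4 \cdot 198 \left(1 + 198\right)} = \sqrt{-558 + 4 \cdot 198 \cdot 199} = \sqrt{-558 + 157608} = \sqrt{157050} = 15 \sqrt{698}$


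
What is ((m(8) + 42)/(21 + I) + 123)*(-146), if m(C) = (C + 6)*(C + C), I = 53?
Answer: -683864/37 ≈ -18483.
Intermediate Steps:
m(C) = 2*C*(6 + C) (m(C) = (6 + C)*(2*C) = 2*C*(6 + C))
((m(8) + 42)/(21 + I) + 123)*(-146) = ((2*8*(6 + 8) + 42)/(21 + 53) + 123)*(-146) = ((2*8*14 + 42)/74 + 123)*(-146) = ((224 + 42)*(1/74) + 123)*(-146) = (266*(1/74) + 123)*(-146) = (133/37 + 123)*(-146) = (4684/37)*(-146) = -683864/37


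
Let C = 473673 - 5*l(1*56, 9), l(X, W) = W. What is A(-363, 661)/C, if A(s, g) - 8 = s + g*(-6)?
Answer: -149/16332 ≈ -0.0091232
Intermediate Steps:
A(s, g) = 8 + s - 6*g (A(s, g) = 8 + (s + g*(-6)) = 8 + (s - 6*g) = 8 + s - 6*g)
C = 473628 (C = 473673 - 5*9 = 473673 - 1*45 = 473673 - 45 = 473628)
A(-363, 661)/C = (8 - 363 - 6*661)/473628 = (8 - 363 - 3966)*(1/473628) = -4321*1/473628 = -149/16332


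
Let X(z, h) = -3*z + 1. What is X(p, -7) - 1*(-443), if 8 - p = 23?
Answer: 489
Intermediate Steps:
p = -15 (p = 8 - 1*23 = 8 - 23 = -15)
X(z, h) = 1 - 3*z
X(p, -7) - 1*(-443) = (1 - 3*(-15)) - 1*(-443) = (1 + 45) + 443 = 46 + 443 = 489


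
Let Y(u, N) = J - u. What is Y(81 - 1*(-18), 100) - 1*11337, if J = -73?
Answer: -11509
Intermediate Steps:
Y(u, N) = -73 - u
Y(81 - 1*(-18), 100) - 1*11337 = (-73 - (81 - 1*(-18))) - 1*11337 = (-73 - (81 + 18)) - 11337 = (-73 - 1*99) - 11337 = (-73 - 99) - 11337 = -172 - 11337 = -11509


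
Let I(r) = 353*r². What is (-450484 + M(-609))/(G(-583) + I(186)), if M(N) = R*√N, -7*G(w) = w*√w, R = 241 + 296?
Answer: -269572784393808/7307978810619943 + 2191497*√355047/7307978810619943 + 1838425204*I*√583/7307978810619943 + 321344565444*I*√609/7307978810619943 ≈ -0.036887 + 0.0010912*I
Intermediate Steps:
R = 537
G(w) = -w^(3/2)/7 (G(w) = -w*√w/7 = -w^(3/2)/7)
M(N) = 537*√N
(-450484 + M(-609))/(G(-583) + I(186)) = (-450484 + 537*√(-609))/(-(-583)*I*√583/7 + 353*186²) = (-450484 + 537*(I*√609))/(-(-583)*I*√583/7 + 353*34596) = (-450484 + 537*I*√609)/(583*I*√583/7 + 12212388) = (-450484 + 537*I*√609)/(12212388 + 583*I*√583/7)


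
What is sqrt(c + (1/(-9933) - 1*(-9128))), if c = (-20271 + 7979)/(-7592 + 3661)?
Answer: sqrt(13921669971617150127)/39046623 ≈ 95.557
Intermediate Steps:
c = 12292/3931 (c = -12292/(-3931) = -12292*(-1/3931) = 12292/3931 ≈ 3.1269)
sqrt(c + (1/(-9933) - 1*(-9128))) = sqrt(12292/3931 + (1/(-9933) - 1*(-9128))) = sqrt(12292/3931 + (-1/9933 + 9128)) = sqrt(12292/3931 + 90668423/9933) = sqrt(356539667249/39046623) = sqrt(13921669971617150127)/39046623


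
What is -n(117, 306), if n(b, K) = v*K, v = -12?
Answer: 3672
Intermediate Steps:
n(b, K) = -12*K
-n(117, 306) = -(-12)*306 = -1*(-3672) = 3672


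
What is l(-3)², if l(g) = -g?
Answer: 9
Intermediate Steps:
l(-3)² = (-1*(-3))² = 3² = 9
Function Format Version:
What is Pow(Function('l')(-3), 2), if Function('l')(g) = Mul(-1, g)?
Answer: 9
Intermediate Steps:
Pow(Function('l')(-3), 2) = Pow(Mul(-1, -3), 2) = Pow(3, 2) = 9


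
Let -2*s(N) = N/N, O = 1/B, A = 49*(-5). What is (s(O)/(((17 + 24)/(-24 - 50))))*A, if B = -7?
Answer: -9065/41 ≈ -221.10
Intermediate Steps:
A = -245
O = -1/7 (O = 1/(-7) = -1/7 ≈ -0.14286)
s(N) = -1/2 (s(N) = -N/(2*N) = -1/2*1 = -1/2)
(s(O)/(((17 + 24)/(-24 - 50))))*A = -(-24 - 50)/(17 + 24)/2*(-245) = -1/(2*(41/(-74)))*(-245) = -1/(2*(41*(-1/74)))*(-245) = -1/(2*(-41/74))*(-245) = -1/2*(-74/41)*(-245) = (37/41)*(-245) = -9065/41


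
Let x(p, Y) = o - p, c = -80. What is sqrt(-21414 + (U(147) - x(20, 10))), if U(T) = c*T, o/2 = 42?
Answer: I*sqrt(33238) ≈ 182.31*I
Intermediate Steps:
o = 84 (o = 2*42 = 84)
x(p, Y) = 84 - p
U(T) = -80*T
sqrt(-21414 + (U(147) - x(20, 10))) = sqrt(-21414 + (-80*147 - (84 - 1*20))) = sqrt(-21414 + (-11760 - (84 - 20))) = sqrt(-21414 + (-11760 - 1*64)) = sqrt(-21414 + (-11760 - 64)) = sqrt(-21414 - 11824) = sqrt(-33238) = I*sqrt(33238)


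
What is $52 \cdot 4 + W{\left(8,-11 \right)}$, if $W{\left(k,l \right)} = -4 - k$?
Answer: $196$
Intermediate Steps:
$52 \cdot 4 + W{\left(8,-11 \right)} = 52 \cdot 4 - 12 = 208 - 12 = 196$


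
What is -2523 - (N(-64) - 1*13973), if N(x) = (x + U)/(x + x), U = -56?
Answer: 183185/16 ≈ 11449.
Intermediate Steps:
N(x) = (-56 + x)/(2*x) (N(x) = (x - 56)/(x + x) = (-56 + x)/((2*x)) = (-56 + x)*(1/(2*x)) = (-56 + x)/(2*x))
-2523 - (N(-64) - 1*13973) = -2523 - ((1/2)*(-56 - 64)/(-64) - 1*13973) = -2523 - ((1/2)*(-1/64)*(-120) - 13973) = -2523 - (15/16 - 13973) = -2523 - 1*(-223553/16) = -2523 + 223553/16 = 183185/16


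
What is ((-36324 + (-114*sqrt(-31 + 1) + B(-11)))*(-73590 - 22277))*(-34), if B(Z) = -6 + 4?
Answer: -118403797828 - 371580492*I*sqrt(30) ≈ -1.184e+11 - 2.0352e+9*I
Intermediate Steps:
B(Z) = -2
((-36324 + (-114*sqrt(-31 + 1) + B(-11)))*(-73590 - 22277))*(-34) = ((-36324 + (-114*sqrt(-31 + 1) - 2))*(-73590 - 22277))*(-34) = ((-36324 + (-114*I*sqrt(30) - 2))*(-95867))*(-34) = ((-36324 + (-2 - 114*I*sqrt(30)))*(-95867))*(-34) = ((-36326 - 114*I*sqrt(30))*(-95867))*(-34) = (3482464642 + 10928838*I*sqrt(30))*(-34) = -118403797828 - 371580492*I*sqrt(30)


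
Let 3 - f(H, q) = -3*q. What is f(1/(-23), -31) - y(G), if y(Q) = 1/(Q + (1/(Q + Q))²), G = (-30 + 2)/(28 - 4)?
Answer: -25716/289 ≈ -88.983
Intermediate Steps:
G = -7/6 (G = -28/24 = -28*1/24 = -7/6 ≈ -1.1667)
f(H, q) = 3 + 3*q (f(H, q) = 3 - (-3)*q = 3 + 3*q)
y(Q) = 1/(Q + 1/(4*Q²)) (y(Q) = 1/(Q + (1/(2*Q))²) = 1/(Q + 1/(4*Q²)))
f(1/(-23), -31) - y(G) = (3 + 3*(-31)) - 4*(-7/6)²/(1 + 4*(-7/6)³) = (3 - 93) - 4*49/(36*(1 + 4*(-343/216))) = -90 - 4*49/(36*(1 - 343/54)) = -90 - 4*49/(36*(-289/54)) = -90 - 4*49*(-54)/(36*289) = -90 - 1*(-294/289) = -90 + 294/289 = -25716/289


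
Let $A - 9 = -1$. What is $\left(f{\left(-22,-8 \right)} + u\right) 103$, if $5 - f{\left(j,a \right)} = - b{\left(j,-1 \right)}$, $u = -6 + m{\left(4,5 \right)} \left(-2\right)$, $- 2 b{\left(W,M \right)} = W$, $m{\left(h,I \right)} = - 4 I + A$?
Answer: $3502$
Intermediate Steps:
$A = 8$ ($A = 9 - 1 = 8$)
$m{\left(h,I \right)} = 8 - 4 I$ ($m{\left(h,I \right)} = - 4 I + 8 = 8 - 4 I$)
$b{\left(W,M \right)} = - \frac{W}{2}$
$u = 18$ ($u = -6 + \left(8 - 20\right) \left(-2\right) = -6 - -24 = -6 + 24 = 18$)
$f{\left(j,a \right)} = 5 - \frac{j}{2}$ ($f{\left(j,a \right)} = 5 - - \frac{\left(-1\right) j}{2} = 5 - \frac{j}{2}$)
$\left(f{\left(-22,-8 \right)} + u\right) 103 = \left(\left(5 - -11\right) + 18\right) 103 = \left(\left(5 + 11\right) + 18\right) 103 = \left(16 + 18\right) 103 = 34 \cdot 103 = 3502$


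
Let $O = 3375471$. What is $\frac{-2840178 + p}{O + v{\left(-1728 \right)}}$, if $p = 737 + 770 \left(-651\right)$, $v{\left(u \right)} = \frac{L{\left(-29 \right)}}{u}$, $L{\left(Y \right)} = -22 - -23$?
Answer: $- \frac{21460032}{21683323} \approx -0.9897$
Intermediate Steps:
$L{\left(Y \right)} = 1$ ($L{\left(Y \right)} = -22 + 23 = 1$)
$v{\left(u \right)} = \frac{1}{u}$ ($v{\left(u \right)} = 1 \frac{1}{u} = \frac{1}{u}$)
$p = -500533$ ($p = 737 - 501270 = -500533$)
$\frac{-2840178 + p}{O + v{\left(-1728 \right)}} = \frac{-2840178 - 500533}{3375471 + \frac{1}{-1728}} = - \frac{3340711}{3375471 - \frac{1}{1728}} = - \frac{3340711}{\frac{5832813887}{1728}} = \left(-3340711\right) \frac{1728}{5832813887} = - \frac{21460032}{21683323}$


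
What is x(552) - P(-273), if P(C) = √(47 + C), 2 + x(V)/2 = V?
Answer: 1100 - I*√226 ≈ 1100.0 - 15.033*I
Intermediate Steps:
x(V) = -4 + 2*V
x(552) - P(-273) = (-4 + 2*552) - √(47 - 273) = (-4 + 1104) - √(-226) = 1100 - I*√226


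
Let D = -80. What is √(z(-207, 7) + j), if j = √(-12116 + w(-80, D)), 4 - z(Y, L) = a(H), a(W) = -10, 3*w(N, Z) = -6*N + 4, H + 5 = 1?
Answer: √(126 + 6*I*√26898)/3 ≈ 7.8813 + 6.9365*I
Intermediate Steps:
H = -4 (H = -5 + 1 = -4)
w(N, Z) = 4/3 - 2*N (w(N, Z) = (-6*N + 4)/3 = (4 - 6*N)/3 = 4/3 - 2*N)
z(Y, L) = 14 (z(Y, L) = 4 - 1*(-10) = 4 + 10 = 14)
j = 2*I*√26898/3 (j = √(-12116 + (4/3 - 2*(-80))) = √(-12116 + (4/3 + 160)) = √(-12116 + 484/3) = √(-35864/3) = 2*I*√26898/3 ≈ 109.34*I)
√(z(-207, 7) + j) = √(14 + 2*I*√26898/3)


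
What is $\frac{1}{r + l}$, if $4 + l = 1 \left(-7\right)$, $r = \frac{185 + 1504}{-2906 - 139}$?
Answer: $- \frac{1015}{11728} \approx -0.086545$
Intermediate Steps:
$r = - \frac{563}{1015}$ ($r = \frac{1689}{-3045} = 1689 \left(- \frac{1}{3045}\right) = - \frac{563}{1015} \approx -0.55468$)
$l = -11$ ($l = -4 + 1 \left(-7\right) = -4 - 7 = -11$)
$\frac{1}{r + l} = \frac{1}{- \frac{563}{1015} - 11} = \frac{1}{- \frac{11728}{1015}} = - \frac{1015}{11728}$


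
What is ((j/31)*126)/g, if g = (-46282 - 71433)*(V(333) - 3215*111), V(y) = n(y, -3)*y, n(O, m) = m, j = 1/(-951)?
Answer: -7/68995302731420 ≈ -1.0146e-13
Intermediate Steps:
j = -1/951 ≈ -0.0010515
V(y) = -3*y
g = 42125960760 (g = (-46282 - 71433)*(-3*333 - 3215*111) = -117715*(-999 - 356865) = -117715*(-357864) = 42125960760)
((j/31)*126)/g = (-1/951/31*126)/42125960760 = (-1/951*1/31*126)*(1/42125960760) = -1/29481*126*(1/42125960760) = -42/9827*1/42125960760 = -7/68995302731420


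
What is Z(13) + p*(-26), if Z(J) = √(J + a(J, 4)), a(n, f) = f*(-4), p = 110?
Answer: -2860 + I*√3 ≈ -2860.0 + 1.732*I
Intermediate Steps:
a(n, f) = -4*f
Z(J) = √(-16 + J) (Z(J) = √(J - 4*4) = √(J - 16) = √(-16 + J))
Z(13) + p*(-26) = √(-16 + 13) + 110*(-26) = √(-3) - 2860 = I*√3 - 2860 = -2860 + I*√3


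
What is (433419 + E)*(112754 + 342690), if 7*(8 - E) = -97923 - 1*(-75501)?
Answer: 1392024051484/7 ≈ 1.9886e+11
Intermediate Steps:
E = 22478/7 (E = 8 - (-97923 - 1*(-75501))/7 = 8 - (-97923 + 75501)/7 = 8 - 1/7*(-22422) = 8 + 22422/7 = 22478/7 ≈ 3211.1)
(433419 + E)*(112754 + 342690) = (433419 + 22478/7)*(112754 + 342690) = (3056411/7)*455444 = 1392024051484/7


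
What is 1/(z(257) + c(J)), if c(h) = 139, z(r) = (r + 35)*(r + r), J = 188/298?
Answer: 1/150227 ≈ 6.6566e-6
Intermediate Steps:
J = 94/149 (J = 188*(1/298) = 94/149 ≈ 0.63087)
z(r) = 2*r*(35 + r) (z(r) = (35 + r)*(2*r) = 2*r*(35 + r))
1/(z(257) + c(J)) = 1/(2*257*(35 + 257) + 139) = 1/(2*257*292 + 139) = 1/(150088 + 139) = 1/150227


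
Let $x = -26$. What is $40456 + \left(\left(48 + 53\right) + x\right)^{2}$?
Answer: $46081$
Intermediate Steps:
$40456 + \left(\left(48 + 53\right) + x\right)^{2} = 40456 + \left(\left(48 + 53\right) - 26\right)^{2} = 40456 + \left(101 - 26\right)^{2} = 40456 + 75^{2} = 40456 + 5625 = 46081$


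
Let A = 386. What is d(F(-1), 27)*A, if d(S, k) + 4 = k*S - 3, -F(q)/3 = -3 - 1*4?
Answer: 216160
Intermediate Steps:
F(q) = 21 (F(q) = -3*(-3 - 1*4) = -3*(-3 - 4) = -3*(-7) = 21)
d(S, k) = -7 + S*k (d(S, k) = -4 + (k*S - 3) = -4 + (S*k - 3) = -4 + (-3 + S*k) = -7 + S*k)
d(F(-1), 27)*A = (-7 + 21*27)*386 = (-7 + 567)*386 = 560*386 = 216160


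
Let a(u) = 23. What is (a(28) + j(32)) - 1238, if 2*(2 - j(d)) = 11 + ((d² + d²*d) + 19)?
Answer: -18124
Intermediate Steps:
j(d) = -13 - d²/2 - d³/2 (j(d) = 2 - (11 + ((d² + d²*d) + 19))/2 = 2 - (11 + ((d² + d³) + 19))/2 = 2 - (11 + (19 + d² + d³))/2 = 2 - (30 + d² + d³)/2 = 2 + (-15 - d²/2 - d³/2) = -13 - d²/2 - d³/2)
(a(28) + j(32)) - 1238 = (23 + (-13 - ½*32² - ½*32³)) - 1238 = (23 + (-13 - ½*1024 - ½*32768)) - 1238 = (23 + (-13 - 512 - 16384)) - 1238 = (23 - 16909) - 1238 = -16886 - 1238 = -18124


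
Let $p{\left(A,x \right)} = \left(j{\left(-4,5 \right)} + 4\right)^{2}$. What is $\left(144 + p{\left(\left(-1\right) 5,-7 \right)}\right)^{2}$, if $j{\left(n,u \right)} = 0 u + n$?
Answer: $20736$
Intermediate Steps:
$j{\left(n,u \right)} = n$ ($j{\left(n,u \right)} = 0 + n = n$)
$p{\left(A,x \right)} = 0$ ($p{\left(A,x \right)} = \left(-4 + 4\right)^{2} = 0^{2} = 0$)
$\left(144 + p{\left(\left(-1\right) 5,-7 \right)}\right)^{2} = \left(144 + 0\right)^{2} = 144^{2} = 20736$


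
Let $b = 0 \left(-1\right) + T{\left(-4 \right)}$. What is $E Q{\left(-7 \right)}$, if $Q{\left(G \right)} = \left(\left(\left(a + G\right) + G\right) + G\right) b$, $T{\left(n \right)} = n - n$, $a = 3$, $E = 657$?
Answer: $0$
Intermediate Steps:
$T{\left(n \right)} = 0$
$b = 0$ ($b = 0 \left(-1\right) + 0 = 0 + 0 = 0$)
$Q{\left(G \right)} = 0$ ($Q{\left(G \right)} = \left(\left(\left(3 + G\right) + G\right) + G\right) 0 = \left(\left(3 + 2 G\right) + G\right) 0 = \left(3 + 3 G\right) 0 = 0$)
$E Q{\left(-7 \right)} = 657 \cdot 0 = 0$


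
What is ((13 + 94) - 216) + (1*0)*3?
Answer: -109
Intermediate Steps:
((13 + 94) - 216) + (1*0)*3 = (107 - 216) + 0*3 = -109 + 0 = -109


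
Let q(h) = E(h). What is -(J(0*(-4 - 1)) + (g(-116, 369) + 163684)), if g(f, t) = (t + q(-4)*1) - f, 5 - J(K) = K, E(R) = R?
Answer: -164170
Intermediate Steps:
q(h) = h
J(K) = 5 - K
g(f, t) = -4 + t - f (g(f, t) = (t - 4*1) - f = (t - 4) - f = (-4 + t) - f = -4 + t - f)
-(J(0*(-4 - 1)) + (g(-116, 369) + 163684)) = -((5 - 0*(-4 - 1)) + ((-4 + 369 - 1*(-116)) + 163684)) = -((5 - 0*(-5)) + ((-4 + 369 + 116) + 163684)) = -((5 - 1*0) + (481 + 163684)) = -((5 + 0) + 164165) = -(5 + 164165) = -1*164170 = -164170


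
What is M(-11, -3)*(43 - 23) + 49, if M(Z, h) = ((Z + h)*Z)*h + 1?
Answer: -9171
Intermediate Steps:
M(Z, h) = 1 + Z*h*(Z + h) (M(Z, h) = (Z*(Z + h))*h + 1 = Z*h*(Z + h) + 1 = 1 + Z*h*(Z + h))
M(-11, -3)*(43 - 23) + 49 = (1 - 11*(-3)**2 - 3*(-11)**2)*(43 - 23) + 49 = (1 - 11*9 - 3*121)*20 + 49 = (1 - 99 - 363)*20 + 49 = -461*20 + 49 = -9220 + 49 = -9171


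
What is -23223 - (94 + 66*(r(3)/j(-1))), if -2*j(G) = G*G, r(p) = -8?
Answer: -24373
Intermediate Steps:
j(G) = -G**2/2 (j(G) = -G*G/2 = -G**2/2)
-23223 - (94 + 66*(r(3)/j(-1))) = -23223 - (94 + 66*(-8/((-1/2*(-1)**2)))) = -23223 - (94 + 66*(-8/((-1/2*1)))) = -23223 - (94 + 66*(-8/(-1/2))) = -23223 - (94 + 66*(-8*(-2))) = -23223 - (94 + 66*16) = -23223 - (94 + 1056) = -23223 - 1*1150 = -23223 - 1150 = -24373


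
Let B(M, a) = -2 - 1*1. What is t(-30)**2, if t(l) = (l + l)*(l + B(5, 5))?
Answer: 3920400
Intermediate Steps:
B(M, a) = -3 (B(M, a) = -2 - 1 = -3)
t(l) = 2*l*(-3 + l) (t(l) = (l + l)*(l - 3) = (2*l)*(-3 + l) = 2*l*(-3 + l))
t(-30)**2 = (2*(-30)*(-3 - 30))**2 = (2*(-30)*(-33))**2 = 1980**2 = 3920400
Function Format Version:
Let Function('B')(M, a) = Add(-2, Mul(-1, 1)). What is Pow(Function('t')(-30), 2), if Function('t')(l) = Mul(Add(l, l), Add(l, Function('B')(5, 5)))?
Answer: 3920400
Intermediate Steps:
Function('B')(M, a) = -3 (Function('B')(M, a) = Add(-2, -1) = -3)
Function('t')(l) = Mul(2, l, Add(-3, l)) (Function('t')(l) = Mul(Add(l, l), Add(l, -3)) = Mul(Mul(2, l), Add(-3, l)) = Mul(2, l, Add(-3, l)))
Pow(Function('t')(-30), 2) = Pow(Mul(2, -30, Add(-3, -30)), 2) = Pow(Mul(2, -30, -33), 2) = Pow(1980, 2) = 3920400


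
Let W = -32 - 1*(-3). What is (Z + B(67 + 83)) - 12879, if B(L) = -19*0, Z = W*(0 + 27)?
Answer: -13662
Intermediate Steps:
W = -29 (W = -32 + 3 = -29)
Z = -783 (Z = -29*(0 + 27) = -29*27 = -783)
B(L) = 0
(Z + B(67 + 83)) - 12879 = (-783 + 0) - 12879 = -783 - 12879 = -13662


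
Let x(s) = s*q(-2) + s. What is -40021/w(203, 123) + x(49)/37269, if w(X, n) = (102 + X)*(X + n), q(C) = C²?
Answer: -1467182299/3705656670 ≈ -0.39593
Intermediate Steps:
x(s) = 5*s (x(s) = s*(-2)² + s = s*4 + s = 4*s + s = 5*s)
-40021/w(203, 123) + x(49)/37269 = -40021/(203² + 102*203 + 102*123 + 203*123) + (5*49)/37269 = -40021/(41209 + 20706 + 12546 + 24969) + 245*(1/37269) = -40021/99430 + 245/37269 = -1467182299/3705656670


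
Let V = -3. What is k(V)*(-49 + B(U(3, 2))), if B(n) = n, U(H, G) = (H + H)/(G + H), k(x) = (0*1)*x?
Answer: 0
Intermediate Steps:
k(x) = 0 (k(x) = 0*x = 0)
U(H, G) = 2*H/(G + H) (U(H, G) = (2*H)/(G + H) = 2*H/(G + H))
k(V)*(-49 + B(U(3, 2))) = 0*(-49 + 2*3/(2 + 3)) = 0*(-49 + 2*3/5) = 0*(-49 + 2*3*(1/5)) = 0*(-49 + 6/5) = 0*(-239/5) = 0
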